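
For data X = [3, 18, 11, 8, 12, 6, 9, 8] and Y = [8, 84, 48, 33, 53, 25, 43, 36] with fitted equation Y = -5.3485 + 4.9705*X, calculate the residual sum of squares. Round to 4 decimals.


Predicted values from Y = -5.3485 + 4.9705*X.
Residuals: [-1.5630, -0.1205, -1.3270, -1.4155, -1.2975, 0.5255, 3.6140, 1.5845].
SSres = 23.7534.

23.7534


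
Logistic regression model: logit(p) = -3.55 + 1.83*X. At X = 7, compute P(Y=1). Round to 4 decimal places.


Linear predictor: z = -3.55 + 1.83 * 7 = 9.2600.
P = 1/(1 + exp(-9.2600)) = 1/(1 + 0.0001) = 0.9999.

0.9999


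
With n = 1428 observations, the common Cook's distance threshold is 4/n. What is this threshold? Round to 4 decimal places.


Cook's distance cutoff = 4/n = 4/1428.
= 0.0028.

0.0028


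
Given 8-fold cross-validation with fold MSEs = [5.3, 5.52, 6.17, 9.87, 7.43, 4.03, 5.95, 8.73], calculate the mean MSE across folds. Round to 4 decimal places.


Add all fold MSEs: 53.0000.
Divide by k = 8: 53.0000/8 = 6.6250.

6.6250


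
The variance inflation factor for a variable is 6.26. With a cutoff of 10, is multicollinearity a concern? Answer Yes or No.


Check: VIF = 6.26 vs threshold = 10.
Since 6.26 < 10, the answer is No.

No


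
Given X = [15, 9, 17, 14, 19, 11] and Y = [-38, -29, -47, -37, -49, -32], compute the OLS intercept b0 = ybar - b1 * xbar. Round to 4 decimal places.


The slope is b1 = -2.0969.
Sample means are xbar = 14.1667 and ybar = -38.6667.
Intercept: b0 = -38.6667 - (-2.0969)(14.1667) = -8.9613.

-8.9613


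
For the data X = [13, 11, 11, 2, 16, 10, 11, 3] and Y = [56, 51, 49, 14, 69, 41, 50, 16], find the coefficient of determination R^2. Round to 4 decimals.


Fit the OLS line: b0 = 4.8554, b1 = 3.9891.
SSres = 23.4808.
SStot = 2567.5000.
R^2 = 1 - 23.4808/2567.5000 = 0.9909.

0.9909


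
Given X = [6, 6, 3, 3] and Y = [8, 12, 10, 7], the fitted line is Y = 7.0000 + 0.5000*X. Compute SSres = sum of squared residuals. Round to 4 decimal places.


Predicted values from Y = 7.0000 + 0.5000*X.
Residuals: [-2.0000, 2.0000, 1.5000, -1.5000].
SSres = 12.5000.

12.5000


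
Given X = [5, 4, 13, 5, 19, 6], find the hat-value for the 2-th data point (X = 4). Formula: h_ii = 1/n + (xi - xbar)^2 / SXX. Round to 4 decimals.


Mean of X: xbar = 8.6667.
SXX = 181.3333.
For X = 4: h = 1/6 + (4 - 8.6667)^2/181.3333 = 0.2868.

0.2868


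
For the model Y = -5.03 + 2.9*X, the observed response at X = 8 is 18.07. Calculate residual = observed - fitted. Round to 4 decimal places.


Fitted value at X = 8 is yhat = -5.03 + 2.9*8 = 18.1700.
Residual = 18.07 - 18.1700 = -0.1000.

-0.1000


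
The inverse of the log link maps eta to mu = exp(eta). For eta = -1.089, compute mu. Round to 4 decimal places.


The inverse log link gives:
mu = exp(-1.089) = 0.3366.

0.3366


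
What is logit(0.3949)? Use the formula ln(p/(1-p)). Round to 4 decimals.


The odds are p/(1-p) = 0.3949 / 0.6051 = 0.6526.
logit(p) = ln(0.6526) = -0.4268.

-0.4268


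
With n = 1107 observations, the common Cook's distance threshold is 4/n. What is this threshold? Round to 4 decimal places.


Cook's distance cutoff = 4/n = 4/1107.
= 0.0036.

0.0036


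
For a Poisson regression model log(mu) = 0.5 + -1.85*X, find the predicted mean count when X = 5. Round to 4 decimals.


eta = 0.5 + -1.85 * 5 = -8.7500.
mu = exp(-8.7500) = 0.0002.

0.0002


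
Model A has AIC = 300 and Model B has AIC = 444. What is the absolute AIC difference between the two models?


Absolute difference = |300 - 444| = 144.
The model with lower AIC (A) is preferred.

144


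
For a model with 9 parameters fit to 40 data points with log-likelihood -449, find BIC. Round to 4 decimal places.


ln(40) = 3.688879.
k * ln(n) = 9 * 3.688879 = 33.199911.
-2L = 898.
BIC = 33.199911 + 898 = 931.199911, which rounds to 931.1999.

931.1999


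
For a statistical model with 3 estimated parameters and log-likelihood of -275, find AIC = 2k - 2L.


AIC = 2*3 - 2*(-275).
= 6 + 550 = 556.

556


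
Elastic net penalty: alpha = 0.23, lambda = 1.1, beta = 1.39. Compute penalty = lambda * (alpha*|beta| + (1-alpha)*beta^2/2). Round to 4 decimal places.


alpha * |beta| = 0.23 * 1.39 = 0.3197.
(1-alpha) * beta^2/2 = 0.77 * 1.9321/2 = 0.7439.
Total = 1.1 * (0.3197 + 0.7439) = 1.1699.

1.1699


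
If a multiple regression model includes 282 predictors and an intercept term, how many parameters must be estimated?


Including the intercept, the model has 282 predictor coefficients + 1 intercept.
Total = 283.

283


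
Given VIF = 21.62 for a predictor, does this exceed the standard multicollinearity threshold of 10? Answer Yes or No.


The threshold is 10.
VIF = 21.62 is >= 10.
Multicollinearity indication: Yes.

Yes


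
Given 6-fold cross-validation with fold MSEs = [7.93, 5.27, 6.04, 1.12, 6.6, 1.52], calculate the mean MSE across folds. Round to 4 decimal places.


Total MSE across folds = 28.4800.
CV-MSE = 28.4800/6 = 4.7467.

4.7467


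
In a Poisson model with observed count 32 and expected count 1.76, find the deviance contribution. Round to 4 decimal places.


Compute y*ln(y/mu) = 32*ln(32/1.76) = 32*2.900422 = 92.813504.
y - mu = 30.24.
D = 2*(92.813504 - (30.24)) = 125.147008, which rounds to 125.1470.

125.1470


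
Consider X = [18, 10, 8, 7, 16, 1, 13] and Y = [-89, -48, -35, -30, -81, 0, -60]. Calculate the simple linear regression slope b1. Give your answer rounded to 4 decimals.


First compute the means: xbar = 10.4286, ybar = -49.0000.
Then S_xx = sum((xi - xbar)^2) = 201.7143.
S_xy = sum((xi - xbar)(yi - ybar)) = -1071.0000.
b1 = S_xy / S_xx = -1071.0000 / 201.7143 = -5.3095.

-5.3095


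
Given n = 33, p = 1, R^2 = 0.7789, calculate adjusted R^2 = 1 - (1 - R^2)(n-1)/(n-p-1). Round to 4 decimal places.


Adjusted R^2 = 1 - (1 - R^2) * (n-1)/(n-p-1).
(1 - R^2) = 0.2211.
(n-1)/(n-p-1) = 32/31.
(1 - R^2) * (n-1) = 0.2211 * 32 = 7.0752.
Divide by (n-p-1): 7.0752 / 31 = 0.2282.
Adj R^2 = 1 - 0.2282 = 0.7718.

0.7718


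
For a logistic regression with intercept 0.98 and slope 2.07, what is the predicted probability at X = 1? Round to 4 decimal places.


Linear predictor: z = 0.98 + 2.07 * 1 = 3.0500.
P = 1/(1 + exp(-3.0500)) = 1/(1 + 0.0474) = 0.9548.

0.9548


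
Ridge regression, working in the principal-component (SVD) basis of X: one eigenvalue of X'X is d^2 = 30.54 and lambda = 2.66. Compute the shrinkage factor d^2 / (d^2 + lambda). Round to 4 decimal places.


d^2 + lambda = 30.54 + 2.66 = 33.2000.
Shrinkage factor = 30.54/33.2000 = 0.9199.

0.9199


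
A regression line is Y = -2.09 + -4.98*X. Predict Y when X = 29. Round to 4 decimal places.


Substitute X = 29 into the equation:
Y = -2.09 + -4.98 * 29 = -2.09 + -144.4200 = -146.5100.

-146.5100


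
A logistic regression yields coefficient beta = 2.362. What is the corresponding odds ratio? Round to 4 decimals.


Odds ratio = exp(beta) = exp(2.362).
= 10.6122.

10.6122


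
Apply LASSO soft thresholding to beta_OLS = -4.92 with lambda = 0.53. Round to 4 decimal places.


Absolute value: |-4.92| = 4.92.
Compare to lambda = 0.53.
Since |beta| > lambda, coefficient = sign(beta)*(|beta| - lambda) = -4.3900.

-4.3900


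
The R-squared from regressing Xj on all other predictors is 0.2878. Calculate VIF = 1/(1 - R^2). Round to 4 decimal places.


Denominator: 1 - 0.2878 = 0.7122.
VIF = 1 / 0.7122 = 1.4041.

1.4041


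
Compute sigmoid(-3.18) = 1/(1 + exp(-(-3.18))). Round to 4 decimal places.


First, exp(3.1800) = 24.0468.
Then sigma(z) = 1/(1 + 24.0468) = 0.0399.

0.0399


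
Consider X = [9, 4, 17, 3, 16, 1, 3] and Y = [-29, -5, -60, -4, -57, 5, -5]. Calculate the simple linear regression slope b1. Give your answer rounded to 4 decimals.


First compute the means: xbar = 7.5714, ybar = -22.1429.
Then S_xx = sum((xi - xbar)^2) = 259.7143.
S_xy = sum((xi - xbar)(yi - ybar)) = -1061.4286.
b1 = S_xy / S_xx = -1061.4286 / 259.7143 = -4.0869.

-4.0869


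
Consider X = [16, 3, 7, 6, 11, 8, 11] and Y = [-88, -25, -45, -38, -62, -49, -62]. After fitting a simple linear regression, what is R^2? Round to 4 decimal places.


The fitted line is Y = -10.1337 + -4.8075*X.
SSres = 5.7540, SStot = 2475.4286.
R^2 = 1 - SSres/SStot = 0.9977.

0.9977


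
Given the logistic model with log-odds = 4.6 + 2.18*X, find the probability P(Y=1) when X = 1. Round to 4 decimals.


z = 4.6 + 2.18 * 1 = 6.7800.
Sigmoid: P = 1 / (1 + exp(-6.7800)) = 0.9989.

0.9989


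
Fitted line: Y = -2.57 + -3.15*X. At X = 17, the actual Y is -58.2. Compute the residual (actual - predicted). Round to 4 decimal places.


Predicted = -2.57 + -3.15 * 17 = -56.1200.
Residual = -58.2 - -56.1200 = -2.0800.

-2.0800


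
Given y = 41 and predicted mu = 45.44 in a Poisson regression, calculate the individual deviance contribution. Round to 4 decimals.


Compute y*ln(y/mu) = 41*ln(41/45.44) = 41*-0.102821 = -4.215661.
y - mu = -4.44.
D = 2*(-4.215661 - (-4.44)) = 0.448678, which rounds to 0.4487.

0.4487


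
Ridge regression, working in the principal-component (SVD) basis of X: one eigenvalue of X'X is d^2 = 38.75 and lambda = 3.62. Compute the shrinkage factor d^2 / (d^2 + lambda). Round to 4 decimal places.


Denominator = d^2 + lambda = 38.75 + 3.62 = 42.3700.
Shrinkage = 38.75 / 42.3700 = 0.9146.

0.9146


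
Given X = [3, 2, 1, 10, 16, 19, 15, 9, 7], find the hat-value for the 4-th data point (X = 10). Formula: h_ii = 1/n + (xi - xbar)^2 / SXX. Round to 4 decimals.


Compute xbar = 9.1111 with n = 9 observations.
SXX = 338.8889.
Leverage = 1/9 + (10 - 9.1111)^2/338.8889 = 0.1134.

0.1134


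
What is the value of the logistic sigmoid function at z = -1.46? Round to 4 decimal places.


Compute exp(1.4600) = 4.3060.
Sigmoid = 1 / (1 + 4.3060) = 1 / 5.3060 = 0.1885.

0.1885


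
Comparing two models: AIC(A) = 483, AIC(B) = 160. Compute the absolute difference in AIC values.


|AIC_A - AIC_B| = |483 - 160| = 323.
Model B is preferred (lower AIC).

323


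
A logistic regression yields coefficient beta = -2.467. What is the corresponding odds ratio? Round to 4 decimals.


exp(-2.467) = 0.0848.
So the odds ratio is 0.0848.

0.0848


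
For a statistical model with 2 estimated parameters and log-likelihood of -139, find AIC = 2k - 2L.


AIC = 2k - 2*loglik = 2(2) - 2(-139).
= 4 + 278 = 282.

282


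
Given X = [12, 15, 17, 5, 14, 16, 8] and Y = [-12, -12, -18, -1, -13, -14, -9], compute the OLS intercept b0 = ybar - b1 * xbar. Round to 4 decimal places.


First find the slope: b1 = -1.1141.
Means: xbar = 12.4286, ybar = -11.2857.
b0 = ybar - b1 * xbar = -11.2857 - -1.1141 * 12.4286 = 2.5607.

2.5607


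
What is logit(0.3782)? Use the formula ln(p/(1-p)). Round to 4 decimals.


The odds are p/(1-p) = 0.3782 / 0.6218 = 0.6082.
logit(p) = ln(0.6082) = -0.4972.

-0.4972


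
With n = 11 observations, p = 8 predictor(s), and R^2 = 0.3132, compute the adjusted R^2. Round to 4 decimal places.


Adjusted R^2 = 1 - (1 - R^2) * (n-1)/(n-p-1).
(1 - R^2) = 0.6868.
(n-1)/(n-p-1) = 10/2.
(1 - R^2) * (n-1) = 0.6868 * 10 = 6.8680.
Divide by (n-p-1): 6.8680 / 2 = 3.4340.
Adj R^2 = 1 - 3.4340 = -2.4340.

-2.4340


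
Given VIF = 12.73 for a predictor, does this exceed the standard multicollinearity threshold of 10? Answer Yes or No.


Compare VIF = 12.73 to the threshold of 10.
12.73 >= 10, so the answer is Yes.

Yes


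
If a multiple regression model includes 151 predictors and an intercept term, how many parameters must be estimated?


Including the intercept, the model has 151 predictor coefficients + 1 intercept.
Total = 152.

152


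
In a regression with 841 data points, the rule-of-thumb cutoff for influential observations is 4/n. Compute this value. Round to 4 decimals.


Using the rule of thumb:
Threshold = 4 / 841 = 0.0048.

0.0048


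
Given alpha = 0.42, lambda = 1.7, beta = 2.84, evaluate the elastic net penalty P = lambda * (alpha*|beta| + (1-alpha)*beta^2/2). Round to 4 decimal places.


alpha * |beta| = 0.42 * 2.84 = 1.1928.
(1-alpha) * beta^2/2 = 0.58 * 8.0656/2 = 2.3390.
Total = 1.7 * (1.1928 + 2.3390) = 6.0041.

6.0041


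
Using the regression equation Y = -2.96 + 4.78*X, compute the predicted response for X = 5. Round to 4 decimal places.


Substitute X = 5 into the equation:
Y = -2.96 + 4.78 * 5 = -2.96 + 23.9000 = 20.9400.

20.9400


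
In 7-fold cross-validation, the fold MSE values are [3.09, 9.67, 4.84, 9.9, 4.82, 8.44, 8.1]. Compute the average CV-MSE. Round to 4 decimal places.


Sum of fold MSEs = 48.8600.
Average = 48.8600 / 7 = 6.9800.

6.9800


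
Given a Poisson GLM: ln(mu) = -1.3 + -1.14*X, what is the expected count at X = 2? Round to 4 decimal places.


Compute eta = -1.3 + -1.14 * 2 = -3.5800.
Apply inverse link: mu = e^-3.5800 = 0.0279.

0.0279


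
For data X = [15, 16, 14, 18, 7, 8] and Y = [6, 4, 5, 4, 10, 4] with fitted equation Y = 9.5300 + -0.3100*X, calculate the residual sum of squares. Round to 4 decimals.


Predicted values from Y = 9.5300 + -0.3100*X.
Residuals: [1.1200, -0.5700, -0.1900, 0.0500, 2.6400, -3.0500].
SSres = 17.8900.

17.8900


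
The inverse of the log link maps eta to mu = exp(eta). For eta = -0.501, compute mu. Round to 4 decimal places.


Apply the inverse link:
mu = e^-0.501 = 0.6059.

0.6059


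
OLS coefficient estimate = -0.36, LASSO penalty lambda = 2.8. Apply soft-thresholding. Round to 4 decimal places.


|beta_OLS| = 0.36.
lambda = 2.8.
Since |beta| <= lambda, the coefficient is set to 0.
Result = 0.0000.

0.0000


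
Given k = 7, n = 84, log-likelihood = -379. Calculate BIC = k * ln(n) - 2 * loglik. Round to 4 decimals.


ln(84) = 4.430817.
k * ln(n) = 7 * 4.430817 = 31.015719.
-2L = 758.
BIC = 31.015719 + 758 = 789.015719, which rounds to 789.0157.

789.0157


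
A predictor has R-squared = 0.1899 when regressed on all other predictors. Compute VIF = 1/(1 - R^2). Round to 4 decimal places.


VIF = 1 / (1 - 0.1899).
= 1 / 0.8101 = 1.2344.

1.2344


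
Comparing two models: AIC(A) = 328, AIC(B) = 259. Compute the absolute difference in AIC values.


Absolute difference = |328 - 259| = 69.
The model with lower AIC (B) is preferred.

69


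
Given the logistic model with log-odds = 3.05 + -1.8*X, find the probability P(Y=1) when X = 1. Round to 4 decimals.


Compute z = 3.05 + (-1.8)(1) = 1.2500.
exp(-z) = 0.2865.
P = 1/(1 + 0.2865) = 0.7773.

0.7773


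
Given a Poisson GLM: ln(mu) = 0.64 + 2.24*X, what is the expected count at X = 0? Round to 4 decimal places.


Compute eta = 0.64 + 2.24 * 0 = 0.6400.
Apply inverse link: mu = e^0.6400 = 1.8965.

1.8965


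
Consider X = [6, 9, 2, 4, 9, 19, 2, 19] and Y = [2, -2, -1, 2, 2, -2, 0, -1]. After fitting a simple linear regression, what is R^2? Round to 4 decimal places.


Fit the OLS line: b0 = 1.0294, b1 = -0.1176.
SSres = 17.4118.
SStot = 22.0000.
R^2 = 1 - 17.4118/22.0000 = 0.2086.

0.2086


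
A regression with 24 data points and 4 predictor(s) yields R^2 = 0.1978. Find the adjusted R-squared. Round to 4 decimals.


Adjusted R^2 = 1 - (1 - R^2) * (n-1)/(n-p-1).
(1 - R^2) = 0.8022.
(n-1)/(n-p-1) = 23/19.
(1 - R^2) * (n-1) = 0.8022 * 23 = 18.4506.
Divide by (n-p-1): 18.4506 / 19 = 0.9711.
Adj R^2 = 1 - 0.9711 = 0.0289.

0.0289


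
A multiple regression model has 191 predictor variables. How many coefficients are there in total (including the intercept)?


Including the intercept, the model has 191 predictor coefficients + 1 intercept.
Total = 192.

192


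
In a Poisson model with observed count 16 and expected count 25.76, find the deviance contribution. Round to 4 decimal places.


First: ln(16/25.76) = -0.476234.
Then: 16 * -0.476234 = -7.619744.
y - mu = 16 - 25.76 = -9.76.
D = 2(-7.619744 - -9.76) = 4.280512, which rounds to 4.2805.

4.2805


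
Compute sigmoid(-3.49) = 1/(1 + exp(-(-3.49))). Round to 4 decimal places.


Compute exp(3.4900) = 32.7859.
Sigmoid = 1 / (1 + 32.7859) = 1 / 33.7859 = 0.0296.

0.0296


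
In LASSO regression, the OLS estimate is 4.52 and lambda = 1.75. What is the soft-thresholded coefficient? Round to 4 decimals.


Absolute value: |4.52| = 4.52.
Compare to lambda = 1.75.
Since |beta| > lambda, coefficient = sign(beta)*(|beta| - lambda) = 2.7700.

2.7700


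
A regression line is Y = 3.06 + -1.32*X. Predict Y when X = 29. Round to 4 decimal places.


Plug X = 29 into Y = 3.06 + -1.32*X:
Y = 3.06 + -38.2800 = -35.2200.

-35.2200


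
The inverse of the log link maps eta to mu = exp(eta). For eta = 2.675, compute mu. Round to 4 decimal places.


mu = exp(eta) = exp(2.675).
= 14.5123.

14.5123


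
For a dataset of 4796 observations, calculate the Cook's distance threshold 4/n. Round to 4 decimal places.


Cook's distance cutoff = 4/n = 4/4796.
= 0.0008.

0.0008


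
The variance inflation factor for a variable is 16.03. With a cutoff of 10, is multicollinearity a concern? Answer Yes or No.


Compare VIF = 16.03 to the threshold of 10.
16.03 >= 10, so the answer is Yes.

Yes


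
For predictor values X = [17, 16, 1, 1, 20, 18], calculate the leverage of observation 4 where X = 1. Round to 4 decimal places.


Mean of X: xbar = 12.1667.
SXX = 382.8333.
For X = 1: h = 1/6 + (1 - 12.1667)^2/382.8333 = 0.4924.

0.4924


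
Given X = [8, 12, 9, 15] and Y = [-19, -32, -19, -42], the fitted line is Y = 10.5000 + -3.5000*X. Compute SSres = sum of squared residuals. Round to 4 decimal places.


Compute predicted values, then residuals = yi - yhat_i.
Residuals: [-1.5000, -0.5000, 2.0000, 0.0000].
SSres = sum(residual^2) = 6.5000.

6.5000


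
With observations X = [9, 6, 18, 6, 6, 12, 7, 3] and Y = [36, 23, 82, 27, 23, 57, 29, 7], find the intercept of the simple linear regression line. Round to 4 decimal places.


First find the slope: b1 = 4.9878.
Means: xbar = 8.3750, ybar = 35.5000.
b0 = ybar - b1 * xbar = 35.5000 - 4.9878 * 8.3750 = -6.2729.

-6.2729


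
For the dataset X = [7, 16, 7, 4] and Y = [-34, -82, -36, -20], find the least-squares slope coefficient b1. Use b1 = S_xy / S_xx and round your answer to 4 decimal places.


The sample means are xbar = 8.5000 and ybar = -43.0000.
Compute S_xx = 81.0000 and S_xy = -420.0000.
Slope b1 = S_xy / S_xx = -420.0000 / 81.0000 = -5.1852.

-5.1852


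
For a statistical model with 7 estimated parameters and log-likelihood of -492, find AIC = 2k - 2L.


AIC = 2*7 - 2*(-492).
= 14 + 984 = 998.

998


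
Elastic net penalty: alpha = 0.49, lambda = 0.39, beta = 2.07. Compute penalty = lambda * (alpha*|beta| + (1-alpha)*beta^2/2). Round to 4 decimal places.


Compute:
L1 = 0.49 * 2.07 = 1.0143.
L2 = 0.51 * 2.07^2 / 2 = 1.0926.
Penalty = 0.39 * (1.0143 + 1.0926) = 0.8217.

0.8217


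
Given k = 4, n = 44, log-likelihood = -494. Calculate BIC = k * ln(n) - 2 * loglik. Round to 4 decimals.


ln(44) = 3.784190.
k * ln(n) = 4 * 3.784190 = 15.136760.
-2L = 988.
BIC = 15.136760 + 988 = 1003.136760, which rounds to 1003.1368.

1003.1368


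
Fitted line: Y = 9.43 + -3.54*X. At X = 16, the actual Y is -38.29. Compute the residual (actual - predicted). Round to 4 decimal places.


Predicted = 9.43 + -3.54 * 16 = -47.2100.
Residual = -38.29 - -47.2100 = 8.9200.

8.9200


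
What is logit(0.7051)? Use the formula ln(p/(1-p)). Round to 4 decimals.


The odds are p/(1-p) = 0.7051 / 0.2949 = 2.3910.
logit(p) = ln(2.3910) = 0.8717.

0.8717


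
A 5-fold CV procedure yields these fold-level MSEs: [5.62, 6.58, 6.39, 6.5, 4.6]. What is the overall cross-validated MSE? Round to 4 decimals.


Sum of fold MSEs = 29.6900.
Average = 29.6900 / 5 = 5.9380.

5.9380


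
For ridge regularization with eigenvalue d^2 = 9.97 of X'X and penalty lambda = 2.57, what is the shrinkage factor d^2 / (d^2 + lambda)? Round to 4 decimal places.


Denominator = d^2 + lambda = 9.97 + 2.57 = 12.5400.
Shrinkage = 9.97 / 12.5400 = 0.7951.

0.7951


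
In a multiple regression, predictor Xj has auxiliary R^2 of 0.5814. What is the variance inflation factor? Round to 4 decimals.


VIF = 1 / (1 - 0.5814).
= 1 / 0.4186 = 2.3889.

2.3889


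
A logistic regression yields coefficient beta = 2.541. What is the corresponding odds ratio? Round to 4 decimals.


The odds ratio is computed as:
OR = e^(2.541) = 12.6924.

12.6924


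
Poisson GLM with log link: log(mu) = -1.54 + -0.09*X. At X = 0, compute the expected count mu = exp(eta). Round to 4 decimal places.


Compute eta = -1.54 + -0.09 * 0 = -1.5400.
Apply inverse link: mu = e^-1.5400 = 0.2144.

0.2144


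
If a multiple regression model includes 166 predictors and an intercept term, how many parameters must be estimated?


Each predictor gets one coefficient, plus one intercept.
Total parameters = 166 + 1 = 167.

167


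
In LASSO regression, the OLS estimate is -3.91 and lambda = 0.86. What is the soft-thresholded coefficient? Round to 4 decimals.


Absolute value: |-3.91| = 3.91.
Compare to lambda = 0.86.
Since |beta| > lambda, coefficient = sign(beta)*(|beta| - lambda) = -3.0500.

-3.0500


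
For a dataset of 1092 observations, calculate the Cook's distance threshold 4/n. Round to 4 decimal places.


Cook's distance cutoff = 4/n = 4/1092.
= 0.0037.

0.0037


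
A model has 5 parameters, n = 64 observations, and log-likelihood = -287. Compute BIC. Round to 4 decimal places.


ln(64) = 4.158883.
k * ln(n) = 5 * 4.158883 = 20.794415.
-2L = 574.
BIC = 20.794415 + 574 = 594.794415, which rounds to 594.7944.

594.7944


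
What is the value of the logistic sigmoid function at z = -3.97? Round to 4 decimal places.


exp(3.9700) = 52.9845.
1 + exp(-z) = 53.9845.
sigmoid = 1/53.9845 = 0.0185.

0.0185


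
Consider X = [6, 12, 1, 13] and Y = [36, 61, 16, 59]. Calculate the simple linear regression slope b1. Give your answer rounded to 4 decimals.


Calculate xbar = 8.0000, ybar = 43.0000.
S_xx = 94.0000, S_xy = 355.0000.
Using b1 = S_xy / S_xx = 355.0000 / 94.0000, we get b1 = 3.7766.

3.7766


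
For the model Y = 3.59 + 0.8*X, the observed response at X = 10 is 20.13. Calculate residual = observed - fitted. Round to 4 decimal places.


Fitted value at X = 10 is yhat = 3.59 + 0.8*10 = 11.5900.
Residual = 20.13 - 11.5900 = 8.5400.

8.5400


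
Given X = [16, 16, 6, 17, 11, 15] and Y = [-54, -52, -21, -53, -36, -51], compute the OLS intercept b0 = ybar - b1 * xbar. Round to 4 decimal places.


First find the slope: b1 = -3.1229.
Means: xbar = 13.5000, ybar = -44.5000.
b0 = ybar - b1 * xbar = -44.5000 - -3.1229 * 13.5000 = -2.3408.

-2.3408


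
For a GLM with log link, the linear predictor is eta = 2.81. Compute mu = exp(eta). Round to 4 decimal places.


Apply the inverse link:
mu = e^2.81 = 16.6099.

16.6099


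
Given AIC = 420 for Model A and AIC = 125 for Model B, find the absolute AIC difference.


Compute |420 - 125| = 295.
Model B has the smaller AIC.

295


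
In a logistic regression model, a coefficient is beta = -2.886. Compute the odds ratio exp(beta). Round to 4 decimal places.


Odds ratio = exp(beta) = exp(-2.886).
= 0.0558.

0.0558


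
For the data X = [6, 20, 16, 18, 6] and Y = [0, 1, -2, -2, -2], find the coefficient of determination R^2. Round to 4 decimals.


The fitted line is Y = -1.4381 + 0.0332*X.
SSres = 7.8009, SStot = 8.0000.
R^2 = 1 - SSres/SStot = 0.0249.

0.0249


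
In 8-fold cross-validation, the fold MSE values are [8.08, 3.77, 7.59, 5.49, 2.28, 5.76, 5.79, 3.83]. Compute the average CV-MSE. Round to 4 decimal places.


Sum of fold MSEs = 42.5900.
Average = 42.5900 / 8 = 5.3238.

5.3238


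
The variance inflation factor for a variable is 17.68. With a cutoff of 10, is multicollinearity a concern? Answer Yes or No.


The threshold is 10.
VIF = 17.68 is >= 10.
Multicollinearity indication: Yes.

Yes


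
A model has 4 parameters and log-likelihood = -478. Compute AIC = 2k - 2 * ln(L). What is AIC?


Compute:
2k = 2*4 = 8.
-2*loglik = -2*(-478) = 956.
AIC = 8 + 956 = 964.

964


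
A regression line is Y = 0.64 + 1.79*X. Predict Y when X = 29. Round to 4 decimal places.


Substitute X = 29 into the equation:
Y = 0.64 + 1.79 * 29 = 0.64 + 51.9100 = 52.5500.

52.5500


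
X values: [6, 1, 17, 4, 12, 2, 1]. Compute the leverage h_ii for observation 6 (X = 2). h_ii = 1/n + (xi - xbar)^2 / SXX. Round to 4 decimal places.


Mean of X: xbar = 6.1429.
SXX = 226.8571.
For X = 2: h = 1/7 + (2 - 6.1429)^2/226.8571 = 0.2185.

0.2185


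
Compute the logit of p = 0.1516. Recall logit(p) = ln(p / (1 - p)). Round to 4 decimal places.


The odds are p/(1-p) = 0.1516 / 0.8484 = 0.1787.
logit(p) = ln(0.1787) = -1.7221.

-1.7221


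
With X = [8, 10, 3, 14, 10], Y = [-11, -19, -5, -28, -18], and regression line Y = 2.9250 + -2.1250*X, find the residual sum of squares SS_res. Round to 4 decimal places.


For each point, residual = actual - predicted.
Residuals: [3.0750, -0.6750, -1.5500, -1.1750, 0.3250].
Sum of squared residuals = 13.8000.

13.8000


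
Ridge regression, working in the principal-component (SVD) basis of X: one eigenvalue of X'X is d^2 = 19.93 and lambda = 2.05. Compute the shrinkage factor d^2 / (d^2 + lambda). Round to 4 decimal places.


Denominator = d^2 + lambda = 19.93 + 2.05 = 21.9800.
Shrinkage = 19.93 / 21.9800 = 0.9067.

0.9067


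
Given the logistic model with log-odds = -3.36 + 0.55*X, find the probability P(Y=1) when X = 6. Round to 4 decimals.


Linear predictor: z = -3.36 + 0.55 * 6 = -0.0600.
P = 1/(1 + exp(0.0600)) = 1/(1 + 1.0618) = 0.4850.

0.4850


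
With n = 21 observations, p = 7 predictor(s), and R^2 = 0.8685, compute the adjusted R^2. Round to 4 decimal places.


Adjusted R^2 = 1 - (1 - R^2) * (n-1)/(n-p-1).
(1 - R^2) = 0.1315.
(n-1)/(n-p-1) = 20/13.
(1 - R^2) * (n-1) = 0.1315 * 20 = 2.6300.
Divide by (n-p-1): 2.6300 / 13 = 0.2023.
Adj R^2 = 1 - 0.2023 = 0.7977.

0.7977


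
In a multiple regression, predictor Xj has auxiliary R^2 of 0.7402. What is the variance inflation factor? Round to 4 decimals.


Denominator: 1 - 0.7402 = 0.2598.
VIF = 1 / 0.2598 = 3.8491.

3.8491


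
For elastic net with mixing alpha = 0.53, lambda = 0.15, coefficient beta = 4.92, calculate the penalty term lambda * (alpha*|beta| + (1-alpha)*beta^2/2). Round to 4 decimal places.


L1 component = 0.53 * |4.92| = 2.6076.
L2 component = 0.47 * 4.92^2 / 2 = 5.6885.
Penalty = 0.15 * (2.6076 + 5.6885) = 0.15 * 8.2961 = 1.2444.

1.2444


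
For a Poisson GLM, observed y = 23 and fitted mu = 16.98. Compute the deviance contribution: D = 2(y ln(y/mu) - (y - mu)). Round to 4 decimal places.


Compute y*ln(y/mu) = 23*ln(23/16.98) = 23*0.303458 = 6.979534.
y - mu = 6.02.
D = 2*(6.979534 - (6.02)) = 1.919068, which rounds to 1.9191.

1.9191


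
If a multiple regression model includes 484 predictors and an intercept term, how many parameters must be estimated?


Including the intercept, the model has 484 predictor coefficients + 1 intercept.
Total = 485.

485


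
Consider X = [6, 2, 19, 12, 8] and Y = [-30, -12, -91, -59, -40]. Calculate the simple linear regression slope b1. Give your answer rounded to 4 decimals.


The sample means are xbar = 9.4000 and ybar = -46.4000.
Compute S_xx = 167.2000 and S_xy = -780.2000.
Slope b1 = S_xy / S_xx = -780.2000 / 167.2000 = -4.6663.

-4.6663


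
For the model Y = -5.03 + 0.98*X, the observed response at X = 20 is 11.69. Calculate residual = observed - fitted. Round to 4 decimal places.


Fitted value at X = 20 is yhat = -5.03 + 0.98*20 = 14.5700.
Residual = 11.69 - 14.5700 = -2.8800.

-2.8800


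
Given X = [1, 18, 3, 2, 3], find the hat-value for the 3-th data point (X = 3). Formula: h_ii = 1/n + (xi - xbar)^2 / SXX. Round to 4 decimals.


Mean of X: xbar = 5.4000.
SXX = 201.2000.
For X = 3: h = 1/5 + (3 - 5.4000)^2/201.2000 = 0.2286.

0.2286


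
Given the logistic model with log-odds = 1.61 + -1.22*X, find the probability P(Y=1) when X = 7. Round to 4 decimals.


z = 1.61 + -1.22 * 7 = -6.9300.
Sigmoid: P = 1 / (1 + exp(6.9300)) = 0.0010.

0.0010


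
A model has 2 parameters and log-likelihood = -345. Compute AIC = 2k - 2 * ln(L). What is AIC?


Compute:
2k = 2*2 = 4.
-2*loglik = -2*(-345) = 690.
AIC = 4 + 690 = 694.

694


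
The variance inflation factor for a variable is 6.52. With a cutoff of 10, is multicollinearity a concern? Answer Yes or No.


Check: VIF = 6.52 vs threshold = 10.
Since 6.52 < 10, the answer is No.

No


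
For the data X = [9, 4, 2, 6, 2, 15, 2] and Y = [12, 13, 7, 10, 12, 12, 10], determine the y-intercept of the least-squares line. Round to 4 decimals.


The slope is b1 = 0.1677.
Sample means are xbar = 5.7143 and ybar = 10.8571.
Intercept: b0 = 10.8571 - (0.1677)(5.7143) = 9.8990.

9.8990


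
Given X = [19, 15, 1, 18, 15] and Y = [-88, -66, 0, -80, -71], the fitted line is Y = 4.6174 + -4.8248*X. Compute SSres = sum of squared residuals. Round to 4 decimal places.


Predicted values from Y = 4.6174 + -4.8248*X.
Residuals: [-0.9462, 1.7546, 0.2074, 2.2290, -3.2454].
SSres = 19.5180.

19.5180


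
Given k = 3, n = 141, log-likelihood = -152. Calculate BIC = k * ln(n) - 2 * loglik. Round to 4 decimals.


Compute k*ln(n) = 3*ln(141) = 3*4.948760 = 14.846280.
Then -2*loglik = 304.
BIC = 14.846280 + 304 = 318.846280, which rounds to 318.8463.

318.8463


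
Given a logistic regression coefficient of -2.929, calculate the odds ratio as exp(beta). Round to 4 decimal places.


The odds ratio is computed as:
OR = e^(-2.929) = 0.0535.

0.0535


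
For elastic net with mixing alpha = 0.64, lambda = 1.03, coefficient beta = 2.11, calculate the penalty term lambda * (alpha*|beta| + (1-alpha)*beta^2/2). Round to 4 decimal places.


alpha * |beta| = 0.64 * 2.11 = 1.3504.
(1-alpha) * beta^2/2 = 0.36 * 4.4521/2 = 0.8014.
Total = 1.03 * (1.3504 + 0.8014) = 2.2163.

2.2163


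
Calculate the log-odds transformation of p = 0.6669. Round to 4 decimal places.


Compute the odds: 0.6669/0.3331 = 2.0021.
Take the natural log: ln(2.0021) = 0.6942.

0.6942


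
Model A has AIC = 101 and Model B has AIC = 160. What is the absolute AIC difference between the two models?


|AIC_A - AIC_B| = |101 - 160| = 59.
Model A is preferred (lower AIC).

59


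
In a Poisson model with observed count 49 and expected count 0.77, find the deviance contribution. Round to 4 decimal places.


y/mu = 49/0.77 = 63.636364 (approx.), and ln(49/0.77) = 4.153185.
y * ln(y/mu) = 49 * 4.153185 = 203.506065.
y - mu = 48.23.
D = 2 * (203.506065 - 48.23) = 310.552130, which rounds to 310.5521.

310.5521


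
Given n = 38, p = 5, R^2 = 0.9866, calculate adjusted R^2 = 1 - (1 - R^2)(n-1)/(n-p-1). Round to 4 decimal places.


Using the formula:
(1 - 0.9866) = 0.0134.
Multiply by 37/32: 0.0134 * 37 = 0.4958, then 0.4958 / 32 = 0.0155.
Adj R^2 = 1 - 0.0155 = 0.9845.

0.9845


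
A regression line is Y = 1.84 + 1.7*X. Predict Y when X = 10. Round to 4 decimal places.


Substitute X = 10 into the equation:
Y = 1.84 + 1.7 * 10 = 1.84 + 17.0000 = 18.8400.

18.8400


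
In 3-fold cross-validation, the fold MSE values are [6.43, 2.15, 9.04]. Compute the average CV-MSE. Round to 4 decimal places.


Total MSE across folds = 17.6200.
CV-MSE = 17.6200/3 = 5.8733.

5.8733


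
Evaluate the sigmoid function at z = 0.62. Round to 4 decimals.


First, exp(-0.6200) = 0.5379.
Then sigma(z) = 1/(1 + 0.5379) = 0.6502.

0.6502


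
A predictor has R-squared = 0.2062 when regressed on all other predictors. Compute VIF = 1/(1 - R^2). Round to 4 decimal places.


Using VIF = 1/(1 - R^2_j):
1 - 0.2062 = 0.7938.
VIF = 1.2598.

1.2598


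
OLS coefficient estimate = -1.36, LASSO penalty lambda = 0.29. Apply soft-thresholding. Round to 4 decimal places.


Check: |-1.36| = 1.36 vs lambda = 0.29.
Since |beta| > lambda, coefficient = sign(beta)*(|beta| - lambda) = -1.0700.
Soft-thresholded coefficient = -1.0700.

-1.0700


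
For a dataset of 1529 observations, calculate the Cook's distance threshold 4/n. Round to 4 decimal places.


Using the rule of thumb:
Threshold = 4 / 1529 = 0.0026.

0.0026


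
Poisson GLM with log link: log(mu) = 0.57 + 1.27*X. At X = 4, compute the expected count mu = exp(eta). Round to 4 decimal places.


Linear predictor: eta = 0.57 + (1.27)(4) = 5.6500.
Expected count: mu = exp(5.6500) = 284.2915.

284.2915


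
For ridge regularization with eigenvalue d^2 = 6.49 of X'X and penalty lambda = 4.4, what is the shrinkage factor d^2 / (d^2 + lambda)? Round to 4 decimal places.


Compute the denominator: 6.49 + 4.4 = 10.8900.
Shrinkage factor = 6.49 / 10.8900 = 0.5960.

0.5960


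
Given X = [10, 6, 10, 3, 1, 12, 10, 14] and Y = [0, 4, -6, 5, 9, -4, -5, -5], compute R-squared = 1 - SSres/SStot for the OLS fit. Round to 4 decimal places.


Fit the OLS line: b0 = 9.2827, b1 = -1.1555.
SSres = 34.5795.
SStot = 223.5000.
R^2 = 1 - 34.5795/223.5000 = 0.8453.

0.8453


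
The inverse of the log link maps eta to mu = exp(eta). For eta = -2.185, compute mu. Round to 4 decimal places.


mu = exp(eta) = exp(-2.185).
= 0.1125.

0.1125


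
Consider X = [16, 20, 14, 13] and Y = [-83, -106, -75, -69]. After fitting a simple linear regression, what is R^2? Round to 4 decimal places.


Fit the OLS line: b0 = -0.9391, b1 = -5.2261.
SSres = 3.5304.
SStot = 788.7500.
R^2 = 1 - 3.5304/788.7500 = 0.9955.

0.9955


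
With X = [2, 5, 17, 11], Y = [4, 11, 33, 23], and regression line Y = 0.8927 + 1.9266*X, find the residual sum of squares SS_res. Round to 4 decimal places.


Predicted values from Y = 0.8927 + 1.9266*X.
Residuals: [-0.7459, 0.4743, -0.6449, 0.9147].
SSres = 2.0339.

2.0339


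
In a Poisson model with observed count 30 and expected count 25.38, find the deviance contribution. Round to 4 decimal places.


First: ln(30/25.38) = 0.167236.
Then: 30 * 0.167236 = 5.017080.
y - mu = 30 - 25.38 = 4.62.
D = 2(5.017080 - 4.62) = 0.794160, which rounds to 0.7942.

0.7942


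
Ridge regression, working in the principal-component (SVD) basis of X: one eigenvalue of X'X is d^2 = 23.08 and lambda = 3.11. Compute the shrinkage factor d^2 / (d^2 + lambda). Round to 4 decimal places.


d^2 + lambda = 23.08 + 3.11 = 26.1900.
Shrinkage factor = 23.08/26.1900 = 0.8813.

0.8813


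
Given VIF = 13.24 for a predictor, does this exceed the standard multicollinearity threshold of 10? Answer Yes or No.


Compare VIF = 13.24 to the threshold of 10.
13.24 >= 10, so the answer is Yes.

Yes


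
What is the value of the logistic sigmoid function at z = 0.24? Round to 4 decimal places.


First, exp(-0.2400) = 0.7866.
Then sigma(z) = 1/(1 + 0.7866) = 0.5597.

0.5597


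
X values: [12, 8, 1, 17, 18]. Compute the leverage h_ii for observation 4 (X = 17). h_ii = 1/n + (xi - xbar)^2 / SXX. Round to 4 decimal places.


Compute xbar = 11.2000 with n = 5 observations.
SXX = 194.8000.
Leverage = 1/5 + (17 - 11.2000)^2/194.8000 = 0.3727.

0.3727


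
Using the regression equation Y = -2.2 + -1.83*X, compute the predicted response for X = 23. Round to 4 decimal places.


Substitute X = 23 into the equation:
Y = -2.2 + -1.83 * 23 = -2.2 + -42.0900 = -44.2900.

-44.2900


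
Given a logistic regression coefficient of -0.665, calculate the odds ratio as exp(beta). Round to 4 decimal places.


The odds ratio is computed as:
OR = e^(-0.665) = 0.5143.

0.5143


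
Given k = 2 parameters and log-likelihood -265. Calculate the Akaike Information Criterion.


Compute:
2k = 2*2 = 4.
-2*loglik = -2*(-265) = 530.
AIC = 4 + 530 = 534.

534


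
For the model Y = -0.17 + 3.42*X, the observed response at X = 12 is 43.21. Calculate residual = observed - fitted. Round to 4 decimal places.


Fitted value at X = 12 is yhat = -0.17 + 3.42*12 = 40.8700.
Residual = 43.21 - 40.8700 = 2.3400.

2.3400


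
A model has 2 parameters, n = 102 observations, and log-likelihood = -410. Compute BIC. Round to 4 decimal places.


Compute k*ln(n) = 2*ln(102) = 2*4.624973 = 9.249946.
Then -2*loglik = 820.
BIC = 9.249946 + 820 = 829.249946, which rounds to 829.2499.

829.2499


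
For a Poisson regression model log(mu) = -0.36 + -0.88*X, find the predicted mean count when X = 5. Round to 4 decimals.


Linear predictor: eta = -0.36 + (-0.88)(5) = -4.7600.
Expected count: mu = exp(-4.7600) = 0.0086.

0.0086


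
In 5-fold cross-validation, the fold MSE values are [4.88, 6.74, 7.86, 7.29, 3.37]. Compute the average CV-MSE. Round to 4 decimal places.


Sum of fold MSEs = 30.1400.
Average = 30.1400 / 5 = 6.0280.

6.0280


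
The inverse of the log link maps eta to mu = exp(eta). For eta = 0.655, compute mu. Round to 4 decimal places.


The inverse log link gives:
mu = exp(0.655) = 1.9251.

1.9251


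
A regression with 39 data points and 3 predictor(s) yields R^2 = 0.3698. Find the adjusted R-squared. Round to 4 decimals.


Using the formula:
(1 - 0.3698) = 0.6302.
Multiply by 38/35: 0.6302 * 38 = 23.9476, then 23.9476 / 35 = 0.6842.
Adj R^2 = 1 - 0.6842 = 0.3158.

0.3158


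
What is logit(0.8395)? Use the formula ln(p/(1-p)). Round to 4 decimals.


Compute the odds: 0.8395/0.1605 = 5.2305.
Take the natural log: ln(5.2305) = 1.6545.

1.6545


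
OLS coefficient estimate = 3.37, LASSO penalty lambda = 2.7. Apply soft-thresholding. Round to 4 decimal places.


Check: |3.37| = 3.37 vs lambda = 2.7.
Since |beta| > lambda, coefficient = sign(beta)*(|beta| - lambda) = 0.6700.
Soft-thresholded coefficient = 0.6700.

0.6700


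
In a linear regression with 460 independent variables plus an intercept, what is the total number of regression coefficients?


Including the intercept, the model has 460 predictor coefficients + 1 intercept.
Total = 461.

461


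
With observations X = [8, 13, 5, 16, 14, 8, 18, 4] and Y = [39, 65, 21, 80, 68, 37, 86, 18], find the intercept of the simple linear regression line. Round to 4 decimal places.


The slope is b1 = 5.0633.
Sample means are xbar = 10.7500 and ybar = 51.7500.
Intercept: b0 = 51.7500 - (5.0633)(10.7500) = -2.6807.

-2.6807


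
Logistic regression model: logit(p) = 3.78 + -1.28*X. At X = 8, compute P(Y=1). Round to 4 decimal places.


Compute z = 3.78 + (-1.28)(8) = -6.4600.
exp(-z) = 639.0611.
P = 1/(1 + 639.0611) = 0.0016.

0.0016


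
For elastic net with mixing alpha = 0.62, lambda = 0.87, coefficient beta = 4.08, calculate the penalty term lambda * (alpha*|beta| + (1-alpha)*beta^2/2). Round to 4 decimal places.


Compute:
L1 = 0.62 * 4.08 = 2.5296.
L2 = 0.38 * 4.08^2 / 2 = 3.1628.
Penalty = 0.87 * (2.5296 + 3.1628) = 4.9524.

4.9524


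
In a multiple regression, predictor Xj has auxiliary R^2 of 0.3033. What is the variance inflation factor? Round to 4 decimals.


Using VIF = 1/(1 - R^2_j):
1 - 0.3033 = 0.6967.
VIF = 1.4353.

1.4353


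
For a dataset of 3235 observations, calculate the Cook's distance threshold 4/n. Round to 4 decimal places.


Cook's distance cutoff = 4/n = 4/3235.
= 0.0012.

0.0012


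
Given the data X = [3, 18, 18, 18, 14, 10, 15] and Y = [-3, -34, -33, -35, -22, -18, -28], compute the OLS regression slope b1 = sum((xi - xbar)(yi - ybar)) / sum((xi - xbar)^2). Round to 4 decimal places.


First compute the means: xbar = 13.7143, ybar = -24.7143.
Then S_xx = sum((xi - xbar)^2) = 185.4286.
S_xy = sum((xi - xbar)(yi - ybar)) = -380.4286.
b1 = S_xy / S_xx = -380.4286 / 185.4286 = -2.0516.

-2.0516


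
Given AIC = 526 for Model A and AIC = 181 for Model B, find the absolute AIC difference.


|AIC_A - AIC_B| = |526 - 181| = 345.
Model B is preferred (lower AIC).

345


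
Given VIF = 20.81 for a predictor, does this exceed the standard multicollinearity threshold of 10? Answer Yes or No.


Check: VIF = 20.81 vs threshold = 10.
Since 20.81 >= 10, the answer is Yes.

Yes
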